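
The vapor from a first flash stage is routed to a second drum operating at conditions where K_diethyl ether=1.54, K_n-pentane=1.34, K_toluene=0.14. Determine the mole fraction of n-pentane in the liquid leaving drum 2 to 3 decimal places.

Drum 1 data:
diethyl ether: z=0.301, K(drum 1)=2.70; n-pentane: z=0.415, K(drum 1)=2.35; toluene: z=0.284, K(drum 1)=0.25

Drum 1:
Iterate (Newton) starting at ψ₁ = 0.5:
  ψ₁ = 0.500: g = 0.2703, g' = -0.933 → ψ₁ = 0.790
  ψ₁ = 0.790: g = -0.0329, g' = -1.297 → ψ₁ = 0.764
Converged at ψ₁ = 0.764.
Drum-1 compositions:
  diethyl ether: x = 0.131, y = 0.354
  n-pentane: x = 0.204, y = 0.480
  toluene: x = 0.665, y = 0.166
Drum-2 feed = drum-1 vapor: z₂ = (0.3536, 0.4802, 0.1662).
Drum 2:
Newton iteration, ψ₂⁰ = 0.41:
  ψ₂ = 0.410: g = 0.0789, g' = -0.405 → ψ₂ = 0.605
  ψ₂ = 0.605: g = -0.0184, g' = -0.630 → ψ₂ = 0.576
  ψ₂ = 0.576: g = -0.0007, g' = -0.581 → ψ₂ = 0.574
Converged at ψ₂ = 0.574.
  diethyl ether: x = 0.270, y = 0.416
  n-pentane: x = 0.402, y = 0.538
  toluene: x = 0.328, y = 0.046

x_n-pentane (drum 2) = 0.402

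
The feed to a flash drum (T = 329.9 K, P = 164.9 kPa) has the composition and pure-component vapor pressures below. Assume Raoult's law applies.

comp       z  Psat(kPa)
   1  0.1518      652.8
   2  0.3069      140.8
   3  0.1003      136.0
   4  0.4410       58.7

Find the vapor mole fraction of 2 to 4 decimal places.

Raoult's law: Kᵢ = Pᵢˢᵃᵗ/P = Pᵢˢᵃᵗ/164.9.
  K_1 = 652.8/164.9 = 3.958763, K_2 = 140.8/164.9 = 0.853851, K_3 = 136.0/164.9 = 0.824742, K_4 = 58.7/164.9 = 0.355973
Newton–Raphson from ψ = 0.5:
  ψ = 0.5000: g = -0.30542, g' = -0.6254 → ψ = 0.0117
  ψ = 0.0117: g = 0.08544, g' = -1.4370 → ψ = 0.0711
  ψ = 0.0711: g = 0.01028, g' = -1.1177 → ψ = 0.0803
  ψ = 0.0803: g = 0.00017, g' = -1.0808 → ψ = 0.0805
Converged at ψ = 0.0805.
Compositions from xᵢ = zᵢ/(1+ψ(Kᵢ−1)), yᵢ = Kᵢxᵢ:
  1: x = 0.1226, y = 0.4854
  2: x = 0.3106, y = 0.2652
  3: x = 0.1017, y = 0.0839
  4: x = 0.4651, y = 0.1656

y_2 = 0.2652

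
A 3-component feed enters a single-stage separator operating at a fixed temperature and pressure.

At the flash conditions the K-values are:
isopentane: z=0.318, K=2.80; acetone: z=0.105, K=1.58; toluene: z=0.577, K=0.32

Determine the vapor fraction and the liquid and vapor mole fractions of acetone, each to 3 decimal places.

ψ = 0.223, x_acetone = 0.093, y_acetone = 0.147

Newton–Raphson from ψ = 0.5:
  ψ = 0.500: g = -0.2460, g' = -0.919 → ψ = 0.232
  ψ = 0.232: g = -0.0087, g' = -0.916 → ψ = 0.223
Converged at ψ = 0.223.
Compositions from xᵢ = zᵢ/(1+ψ(Kᵢ−1)), yᵢ = Kᵢxᵢ:
  isopentane: x = 0.227, y = 0.635
  acetone: x = 0.093, y = 0.147
  toluene: x = 0.680, y = 0.218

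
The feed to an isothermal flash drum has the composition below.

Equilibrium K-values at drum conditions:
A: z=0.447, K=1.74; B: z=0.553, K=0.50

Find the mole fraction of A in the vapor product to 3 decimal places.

y_A = 0.702

Material balance + equilibrium reduce to Σ zᵢ(Kᵢ−1)/(1+ψ(Kᵢ−1)) = 0.
g(0) = ΣzᵢKᵢ − 1 = 0.054 and g(1) = 1 − Σzᵢ/Kᵢ = -0.363, so a root lies in (0, 1).
Binary case is linear: z₁(K₁−1)(1+ψ(K₂−1)) + z₂(K₂−1)(1+ψ(K₁−1)) = 0
⇒ ψ = [z₁(K₁−1)+z₂(K₂−1)] / [−(K₁−1)(K₂−1)] = 0.0543/0.3700 = 0.147
Compositions from xᵢ = zᵢ/(1+ψ(Kᵢ−1)), yᵢ = Kᵢxᵢ:
  A: x = 0.403, y = 0.702
  B: x = 0.597, y = 0.298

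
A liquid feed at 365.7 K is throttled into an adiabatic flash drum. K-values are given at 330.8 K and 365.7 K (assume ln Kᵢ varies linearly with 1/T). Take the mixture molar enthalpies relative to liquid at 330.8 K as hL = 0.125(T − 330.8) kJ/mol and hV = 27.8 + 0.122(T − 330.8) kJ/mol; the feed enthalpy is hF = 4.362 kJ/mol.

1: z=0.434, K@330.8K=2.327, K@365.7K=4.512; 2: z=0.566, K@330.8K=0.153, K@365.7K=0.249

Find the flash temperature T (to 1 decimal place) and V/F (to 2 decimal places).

T = 334.3 K, V/F = 0.14

Adiabatic flash: solve Rachford–Rice at each trial T, then check hF = ψ·hV(T) + (1−ψ)·hL(T).
  T = 330.8 K: K = (2.327, 0.153), RR gives ψ = 0.086, H_out = 2.387 kJ/mol
  T = 365.7 K: K = (4.512, 0.249), RR gives ψ = 0.417, H_out = 15.904 kJ/mol
  T = 348.2 K: K = (3.291, 0.197), RR gives ψ = 0.294, H_out = 10.326 kJ/mol
  T = 339.5 K: K = (2.780, 0.174), RR gives ψ = 0.208, H_out = 6.855 kJ/mol
  T = 335.1 K: K = (2.544, 0.163), RR gives ψ = 0.152, H_out = 4.763 kJ/mol
  T = 333.0 K: K = (2.436, 0.158), RR gives ψ = 0.121, H_out = 3.651 kJ/mol
Linear interpolation between T = 333.0 (H_out = 3.651) and T = 335.1 (H_out = 4.763) on hF = 4.362 gives T ≈ 334.3 K, at which ψ = 0.14.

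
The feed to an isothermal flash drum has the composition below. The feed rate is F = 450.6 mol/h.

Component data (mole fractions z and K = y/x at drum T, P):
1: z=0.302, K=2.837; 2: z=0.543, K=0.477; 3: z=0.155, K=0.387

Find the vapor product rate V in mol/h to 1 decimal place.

V = 79.3 mol/h

Rachford–Rice: g(β) = Σ zᵢ(Kᵢ−1)/(1+β(Kᵢ−1)) = 0.
Check two-phase: ΣzᵢKᵢ = 1.176 > 1 and Σzᵢ/Kᵢ = 1.645 > 1, so g(0) = 0.176 > 0 and g(1) = -0.645 < 0.
Iterate (Newton) starting at β = 0.39:
  β = 0.390: g = -0.1584, g' = -0.681 → β = 0.157
  β = 0.157: g = 0.0158, g' = -0.861 → β = 0.176
Converged at β = 0.176.
Then V = β·F = 0.1759·450.6 = 79.3 mol/h and L = F − V = 371.3 mol/h.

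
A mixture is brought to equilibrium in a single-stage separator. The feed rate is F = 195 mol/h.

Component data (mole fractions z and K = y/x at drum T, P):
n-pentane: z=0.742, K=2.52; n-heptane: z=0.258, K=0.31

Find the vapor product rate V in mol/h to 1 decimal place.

V = 176.6 mol/h

Material balance + equilibrium reduce to Σ zᵢ(Kᵢ−1)/(1+V/F(Kᵢ−1)) = 0.
Feasibility: ΣzᵢKᵢ = 1.950, Σzᵢ/Kᵢ = 1.127 — both > 1, two phases present.
Binary case is linear: z₁(K₁−1)(1+V/F(K₂−1)) + z₂(K₂−1)(1+V/F(K₁−1)) = 0
⇒ V/F = [z₁(K₁−1)+z₂(K₂−1)] / [−(K₁−1)(K₂−1)] = 0.9498/1.0488 = 0.906
Then V = V/F·F = 0.9056·195 = 176.6 mol/h and L = F − V = 18.4 mol/h.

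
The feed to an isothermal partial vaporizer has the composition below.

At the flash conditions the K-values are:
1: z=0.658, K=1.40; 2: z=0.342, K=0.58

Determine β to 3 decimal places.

β = 0.712

Let β = V/F and solve Σ zᵢ(Kᵢ−1)/(1+β(Kᵢ−1)) = 0.
Feasibility: ΣzᵢKᵢ = 1.120, Σzᵢ/Kᵢ = 1.060 — both > 1, two phases present.
Binary case is linear: z₁(K₁−1)(1+β(K₂−1)) + z₂(K₂−1)(1+β(K₁−1)) = 0
⇒ β = [z₁(K₁−1)+z₂(K₂−1)] / [−(K₁−1)(K₂−1)] = 0.1196/0.1680 = 0.712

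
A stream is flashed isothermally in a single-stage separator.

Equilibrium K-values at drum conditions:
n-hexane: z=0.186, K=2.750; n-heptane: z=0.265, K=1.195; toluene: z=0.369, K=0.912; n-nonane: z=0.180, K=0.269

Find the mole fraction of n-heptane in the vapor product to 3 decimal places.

Material balance + equilibrium reduce to Σ zᵢ(Kᵢ−1)/(1+ψ(Kᵢ−1)) = 0.
g(0) = ΣzᵢKᵢ − 1 = 0.213 and g(1) = 1 − Σzᵢ/Kᵢ = -0.363, so a root lies in (0, 1).
Iterate (Newton) starting at ψ = 0.31:
  ψ = 0.310: g = 0.0562, g' = -0.412 → ψ = 0.446
  ψ = 0.446: g = 0.0012, g' = -0.403 → ψ = 0.449
Converged at ψ = 0.449.
Compositions from xᵢ = zᵢ/(1+ψ(Kᵢ−1)), yᵢ = Kᵢxᵢ:
  n-hexane: x = 0.104, y = 0.286
  n-heptane: x = 0.244, y = 0.291
  toluene: x = 0.384, y = 0.350
  n-nonane: x = 0.268, y = 0.072

y_n-heptane = 0.291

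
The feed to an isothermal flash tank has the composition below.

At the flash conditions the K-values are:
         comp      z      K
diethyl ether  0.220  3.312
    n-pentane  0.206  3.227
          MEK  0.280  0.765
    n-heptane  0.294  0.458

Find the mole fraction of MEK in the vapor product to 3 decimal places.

Let β = V/F and solve Σ zᵢ(Kᵢ−1)/(1+β(Kᵢ−1)) = 0.
Check two-phase: ΣzᵢKᵢ = 1.742 > 1 and Σzᵢ/Kᵢ = 1.138 > 1, so g(0) = 0.742 > 0 and g(1) = -0.138 < 0.
Newton–Raphson from β = 0.5:
  β = 0.500: g = 0.1598, g' = -0.664 → β = 0.741
  β = 0.741: g = 0.0148, g' = -0.569 → β = 0.767
Converged at β = 0.767.
Compositions from xᵢ = zᵢ/(1+β(Kᵢ−1)), yᵢ = Kᵢxᵢ:
  diethyl ether: x = 0.079, y = 0.263
  n-pentane: x = 0.076, y = 0.246
  MEK: x = 0.342, y = 0.261
  n-heptane: x = 0.503, y = 0.230

y_MEK = 0.261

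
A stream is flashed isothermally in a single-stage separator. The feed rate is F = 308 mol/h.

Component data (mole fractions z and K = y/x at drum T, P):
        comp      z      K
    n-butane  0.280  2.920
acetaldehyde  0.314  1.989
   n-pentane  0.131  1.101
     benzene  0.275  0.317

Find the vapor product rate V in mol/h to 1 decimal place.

Newton–Raphson from V/F = 0.56:
  V/F = 0.560: g = 0.1673, g' = -0.705 → V/F = 0.797
  V/F = 0.797: g = -0.0142, g' = -0.877 → V/F = 0.781
Converged at V/F = 0.781.
Then V = V/F·F = 0.7810·308 = 240.5 mol/h and L = F − V = 67.5 mol/h.

V = 240.5 mol/h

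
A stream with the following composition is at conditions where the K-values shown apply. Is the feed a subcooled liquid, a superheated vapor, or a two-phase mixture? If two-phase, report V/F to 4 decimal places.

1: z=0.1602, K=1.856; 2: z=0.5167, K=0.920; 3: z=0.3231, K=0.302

ΣzᵢKᵢ = 0.8703; Σzᵢ/Kᵢ = 1.7178.
Since ΣzᵢKᵢ < 1 the mixture is below its bubble point — single liquid phase.

subcooled liquid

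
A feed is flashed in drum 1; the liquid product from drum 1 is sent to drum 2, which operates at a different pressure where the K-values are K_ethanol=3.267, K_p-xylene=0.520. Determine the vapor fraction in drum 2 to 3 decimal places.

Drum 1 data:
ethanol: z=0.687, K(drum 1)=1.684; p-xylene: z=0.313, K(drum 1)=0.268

V/F (drum 2) = 0.864

Drum 1:
Iterate (Newton) starting at ψ₁ = 0.5:
  ψ₁ = 0.500: g = -0.0112, g' = -0.596 → ψ₁ = 0.481
Converged at ψ₁ = 0.481.
Drum-1 compositions:
  ethanol: x = 0.517, y = 0.871
  p-xylene: x = 0.483, y = 0.129
Drum-2 feed = drum-1 liquid: z₂ = (0.5169, 0.4831).
Drum 2:
Material balance + equilibrium reduce to Σ zᵢ(Kᵢ−1)/(1+ψ₂(Kᵢ−1)) = 0.
g(0) = ΣzᵢKᵢ − 1 = 0.940 and g(1) = 1 − Σzᵢ/Kᵢ = -0.087, so a root lies in (0, 1).
Iterate (Newton) starting at ψ₂ = 0.5:
  ψ₂ = 0.500: g = 0.2442, g' = -0.776 → ψ₂ = 0.815
  ψ₂ = 0.815: g = 0.0310, g' = -0.628 → ψ₂ = 0.864
Converged at ψ₂ = 0.864.
  ethanol: x = 0.175, y = 0.571
  p-xylene: x = 0.825, y = 0.429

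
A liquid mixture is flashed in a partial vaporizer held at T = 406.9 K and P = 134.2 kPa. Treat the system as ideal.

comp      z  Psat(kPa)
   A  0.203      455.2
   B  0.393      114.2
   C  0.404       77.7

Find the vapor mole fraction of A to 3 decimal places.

Raoult's law: Kᵢ = Pᵢˢᵃᵗ/P = Pᵢˢᵃᵗ/134.2.
  K_A = 455.2/134.2 = 3.39195, K_B = 114.2/134.2 = 0.85097, K_C = 77.7/134.2 = 0.57899
Newton–Raphson from V/F = 0.5:
  V/F = 0.500: g = -0.0576, g' = -0.366 → V/F = 0.343
  V/F = 0.343: g = 0.0064, g' = -0.458 → V/F = 0.357
Converged at V/F = 0.357.
Compositions from xᵢ = zᵢ/(1+V/F(Kᵢ−1)), yᵢ = Kᵢxᵢ:
  A: x = 0.110, y = 0.372
  B: x = 0.415, y = 0.353
  C: x = 0.475, y = 0.275

y_A = 0.372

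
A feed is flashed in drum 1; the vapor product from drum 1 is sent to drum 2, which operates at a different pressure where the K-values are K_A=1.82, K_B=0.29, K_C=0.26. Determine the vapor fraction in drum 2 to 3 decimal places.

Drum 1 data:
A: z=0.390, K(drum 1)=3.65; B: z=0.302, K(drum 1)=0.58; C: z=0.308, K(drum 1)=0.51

Drum 1:
Let ψ₁ = V/F and solve Σ zᵢ(Kᵢ−1)/(1+ψ₁(Kᵢ−1)) = 0.
g(0) = ΣzᵢKᵢ − 1 = 0.756 and g(1) = 1 − Σzᵢ/Kᵢ = -0.231, so a root lies in (0, 1).
Newton iteration, ψ₁⁰ = 0.53:
  ψ₁ = 0.530: g = 0.0628, g' = -0.697 → ψ₁ = 0.620
  ψ₁ = 0.620: g = 0.0027, g' = -0.642 → ψ₁ = 0.624
Converged at ψ₁ = 0.624.
Drum-1 compositions:
  A: x = 0.147, y = 0.536
  B: x = 0.409, y = 0.237
  C: x = 0.444, y = 0.226
Drum-2 feed = drum-1 vapor: z₂ = (0.5363, 0.2374, 0.2263).
Drum 2:
Rachford–Rice: g(ψ₂) = Σ zᵢ(Kᵢ−1)/(1+ψ₂(Kᵢ−1)) = 0.
Check two-phase: ΣzᵢKᵢ = 1.104 > 1 and Σzᵢ/Kᵢ = 1.984 > 1, so g(0) = 0.104 > 0 and g(1) = -0.984 < 0.
Iterate (Newton) starting at ψ₂ = 0.5:
  ψ₂ = 0.500: g = -0.2153, g' = -0.781 → ψ₂ = 0.224
  ψ₂ = 0.224: g = -0.0299, g' = -0.605 → ψ₂ = 0.175
Converged at ψ₂ = 0.175.
  A: x = 0.469, y = 0.854
  B: x = 0.271, y = 0.079
  C: x = 0.260, y = 0.068

V/F (drum 2) = 0.175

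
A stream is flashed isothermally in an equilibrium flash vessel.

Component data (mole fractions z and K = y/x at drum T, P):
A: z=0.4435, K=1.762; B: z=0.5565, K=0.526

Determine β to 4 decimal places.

Rachford–Rice: g(β) = Σ zᵢ(Kᵢ−1)/(1+β(Kᵢ−1)) = 0.
Feasibility: ΣzᵢKᵢ = 1.0742, Σzᵢ/Kᵢ = 1.3097 — both > 1, two phases present.
Newton–Raphson from β = 0.5:
  β = 0.5000: g = -0.10100, g' = -0.3498 → β = 0.2112
  β = 0.2112: g = -0.00204, g' = -0.3455 → β = 0.2053
Converged at β = 0.2053.

β = 0.2053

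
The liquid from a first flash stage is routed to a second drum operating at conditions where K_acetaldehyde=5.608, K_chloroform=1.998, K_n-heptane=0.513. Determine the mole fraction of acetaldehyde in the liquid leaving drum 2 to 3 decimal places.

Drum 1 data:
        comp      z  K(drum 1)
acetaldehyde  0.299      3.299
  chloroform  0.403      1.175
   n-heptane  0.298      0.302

Drum 1:
Material balance + equilibrium reduce to Σ zᵢ(Kᵢ−1)/(1+ψ₁(Kᵢ−1)) = 0.
Check two-phase: ΣzᵢKᵢ = 1.550 > 1 and Σzᵢ/Kᵢ = 1.420 > 1, so g(0) = 0.550 > 0 and g(1) = -0.420 < 0.
Newton iteration, ψ₁⁰ = 0.31:
  ψ₁ = 0.310: g = 0.2028, g' = -0.786 → ψ₁ = 0.568
  ψ₁ = 0.568: g = 0.0177, g' = -0.706 → ψ₁ = 0.593
Converged at ψ₁ = 0.593.
Drum-1 compositions:
  acetaldehyde: x = 0.127, y = 0.417
  chloroform: x = 0.365, y = 0.429
  n-heptane: x = 0.508, y = 0.154
Drum-2 feed = drum-1 liquid: z₂ = (0.1265, 0.3651, 0.5083).
Drum 2:
Let ψ₂ = V/F and solve Σ zᵢ(Kᵢ−1)/(1+ψ₂(Kᵢ−1)) = 0.
Check two-phase: ΣzᵢKᵢ = 1.700 > 1 and Σzᵢ/Kᵢ = 1.196 > 1, so g(0) = 0.700 > 0 and g(1) = -0.196 < 0.
Iterate (Newton) starting at ψ₂ = 0.31:
  ψ₂ = 0.310: g = 0.2268, g' = -0.835 → ψ₂ = 0.582
  ψ₂ = 0.582: g = 0.0436, g' = -0.579 → ψ₂ = 0.657
  ψ₂ = 0.657: g = 0.0008, g' = -0.559 → ψ₂ = 0.658
Converged at ψ₂ = 0.658.
  acetaldehyde: x = 0.031, y = 0.176
  chloroform: x = 0.220, y = 0.440
  n-heptane: x = 0.748, y = 0.384

x_acetaldehyde (drum 2) = 0.031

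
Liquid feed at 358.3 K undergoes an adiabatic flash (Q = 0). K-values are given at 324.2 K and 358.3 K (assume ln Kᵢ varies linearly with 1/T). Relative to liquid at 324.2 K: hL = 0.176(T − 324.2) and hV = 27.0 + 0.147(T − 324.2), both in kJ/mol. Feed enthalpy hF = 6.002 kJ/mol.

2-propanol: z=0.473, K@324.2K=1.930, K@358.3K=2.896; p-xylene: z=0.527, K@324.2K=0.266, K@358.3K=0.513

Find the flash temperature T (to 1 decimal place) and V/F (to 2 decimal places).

Adiabatic flash: solve Rachford–Rice at each trial T, then check hF = ψ·hV(T) + (1−ψ)·hL(T).
  T = 324.2 K: K = (1.930, 0.266), RR gives ψ = 0.078, H_out = 2.099 kJ/mol
  T = 358.3 K: K = (2.896, 0.513), RR gives ψ = 0.693, H_out = 24.035 kJ/mol
  T = 341.2 K: K = (2.387, 0.375), RR gives ψ = 0.377, H_out = 12.985 kJ/mol
  T = 332.7 K: K = (2.152, 0.317), RR gives ψ = 0.235, H_out = 7.794 kJ/mol
  T = 328.4 K: K = (2.038, 0.291), RR gives ψ = 0.159, H_out = 5.015 kJ/mol
  T = 330.5 K: K = (2.093, 0.303), RR gives ψ = 0.197, H_out = 6.393 kJ/mol
Linear interpolation between T = 328.4 (H_out = 5.015) and T = 330.5 (H_out = 6.393) on hF = 6.002 gives T ≈ 329.9 K, at which ψ = 0.19.

T = 329.9 K, V/F = 0.19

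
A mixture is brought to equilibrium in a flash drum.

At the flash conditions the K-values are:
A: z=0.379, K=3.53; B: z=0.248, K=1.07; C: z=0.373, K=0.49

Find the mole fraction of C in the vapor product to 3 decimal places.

y_C = 0.315

Newton–Raphson from V/F = 0.45:
  V/F = 0.450: g = 0.2183, g' = -0.695 → V/F = 0.764
  V/F = 0.764: g = 0.0317, g' = -0.544 → V/F = 0.822
Converged at V/F = 0.822.
Compositions from xᵢ = zᵢ/(1+V/F(Kᵢ−1)), yᵢ = Kᵢxᵢ:
  A: x = 0.123, y = 0.434
  B: x = 0.234, y = 0.251
  C: x = 0.642, y = 0.315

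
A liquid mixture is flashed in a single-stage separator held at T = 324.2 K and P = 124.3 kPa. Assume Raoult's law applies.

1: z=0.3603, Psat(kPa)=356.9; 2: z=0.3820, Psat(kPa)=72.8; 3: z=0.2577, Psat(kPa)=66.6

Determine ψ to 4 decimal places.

ψ = 0.4868

Raoult's law: Kᵢ = Pᵢˢᵃᵗ/P = Pᵢˢᵃᵗ/124.3.
  K_1 = 356.9/124.3 = 2.871279, K_2 = 72.8/124.3 = 0.585680, K_3 = 66.6/124.3 = 0.535800
Rachford–Rice: g(ψ) = Σ zᵢ(Kᵢ−1)/(1+ψ(Kᵢ−1)) = 0.
Feasibility: ΣzᵢKᵢ = 1.3963, Σzᵢ/Kᵢ = 1.2587 — both > 1, two phases present.
Newton–Raphson from ψ = 0.5:
  ψ = 0.5000: g = -0.00709, g' = -0.5352 → ψ = 0.4868
Converged at ψ = 0.4868.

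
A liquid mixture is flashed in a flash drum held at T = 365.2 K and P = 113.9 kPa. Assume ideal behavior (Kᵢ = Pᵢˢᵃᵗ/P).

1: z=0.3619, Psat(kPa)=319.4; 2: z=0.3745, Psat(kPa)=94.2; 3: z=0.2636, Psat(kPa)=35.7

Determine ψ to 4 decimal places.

ψ = 0.4949

Raoult's law: Kᵢ = Pᵢˢᵃᵗ/P = Pᵢˢᵃᵗ/113.9.
  K_1 = 319.4/113.9 = 2.804214, K_2 = 94.2/113.9 = 0.827041, K_3 = 35.7/113.9 = 0.313433
Rachford–Rice: g(ψ) = Σ zᵢ(Kᵢ−1)/(1+ψ(Kᵢ−1)) = 0.
Check two-phase: ΣzᵢKᵢ = 1.4072 > 1 and Σzᵢ/Kᵢ = 1.4229 > 1, so g(0) = 0.4072 > 0 and g(1) = -0.4229 < 0.
Newton iteration, ψ⁰ = 0.5:
  ψ = 0.5000: g = -0.00321, g' = -0.6271 → ψ = 0.4949
Converged at ψ = 0.4949.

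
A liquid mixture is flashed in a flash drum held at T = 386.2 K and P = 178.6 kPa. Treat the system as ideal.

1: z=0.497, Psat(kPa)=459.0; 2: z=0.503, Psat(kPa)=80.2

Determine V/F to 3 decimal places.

V/F = 0.582

Raoult's law: Kᵢ = Pᵢˢᵃᵗ/P = Pᵢˢᵃᵗ/178.6.
  K_1 = 459.0/178.6 = 2.56999, K_2 = 80.2/178.6 = 0.44905
Binary case is linear: z₁(K₁−1)(1+V/F(K₂−1)) + z₂(K₂−1)(1+V/F(K₁−1)) = 0
⇒ V/F = [z₁(K₁−1)+z₂(K₂−1)] / [−(K₁−1)(K₂−1)] = 0.5032/0.8650 = 0.582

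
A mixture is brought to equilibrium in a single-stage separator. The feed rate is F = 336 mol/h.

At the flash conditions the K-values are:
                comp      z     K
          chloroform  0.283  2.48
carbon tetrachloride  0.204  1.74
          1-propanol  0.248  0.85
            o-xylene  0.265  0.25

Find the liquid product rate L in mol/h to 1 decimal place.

L = 171.8 mol/h

Newton–Raphson from V/F = 0.48:
  V/F = 0.480: g = 0.0056, g' = -0.643 → V/F = 0.489
Converged at V/F = 0.489.
Then V = V/F·F = 0.4887·336 = 164.2 mol/h and L = F − V = 171.8 mol/h.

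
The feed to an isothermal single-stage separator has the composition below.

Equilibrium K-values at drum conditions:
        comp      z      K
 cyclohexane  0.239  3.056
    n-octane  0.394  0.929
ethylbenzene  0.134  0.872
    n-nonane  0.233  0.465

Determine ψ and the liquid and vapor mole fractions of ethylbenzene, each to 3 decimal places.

ψ = 0.568, x_ethylbenzene = 0.145, y_ethylbenzene = 0.126

Newton–Raphson from ψ = 0.37:
  ψ = 0.370: g = 0.0769, g' = -0.434 → ψ = 0.547
  ψ = 0.547: g = 0.0074, g' = -0.362 → ψ = 0.568
Converged at ψ = 0.568.
Compositions from xᵢ = zᵢ/(1+ψ(Kᵢ−1)), yᵢ = Kᵢxᵢ:
  cyclohexane: x = 0.110, y = 0.337
  n-octane: x = 0.411, y = 0.381
  ethylbenzene: x = 0.145, y = 0.126
  n-nonane: x = 0.335, y = 0.156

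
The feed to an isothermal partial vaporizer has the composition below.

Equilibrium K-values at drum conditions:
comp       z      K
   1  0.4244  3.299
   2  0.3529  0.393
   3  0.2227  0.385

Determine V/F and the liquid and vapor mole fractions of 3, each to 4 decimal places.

Rachford–Rice: g(V/F) = Σ zᵢ(Kᵢ−1)/(1+V/F(Kᵢ−1)) = 0.
g(0) = ΣzᵢKᵢ − 1 = 0.6245 and g(1) = 1 − Σzᵢ/Kᵢ = -0.6051, so a root lies in (0, 1).
Newton iteration, V/F⁰ = 0.65:
  V/F = 0.6500: g = -0.19081, g' = -0.9490 → V/F = 0.4489
  V/F = 0.4489: g = -0.00350, g' = -0.9496 → V/F = 0.4452
Converged at V/F = 0.4452.
Compositions from xᵢ = zᵢ/(1+V/F(Kᵢ−1)), yᵢ = Kᵢxᵢ:
  1: x = 0.2097, y = 0.6919
  2: x = 0.4836, y = 0.1901
  3: x = 0.3067, y = 0.1181

V/F = 0.4452, x_3 = 0.3067, y_3 = 0.1181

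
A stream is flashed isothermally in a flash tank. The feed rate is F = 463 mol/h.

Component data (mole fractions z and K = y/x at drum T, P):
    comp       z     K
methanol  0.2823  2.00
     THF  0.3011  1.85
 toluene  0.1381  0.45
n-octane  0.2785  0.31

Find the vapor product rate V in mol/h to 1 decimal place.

V = 208.5 mol/h

Rachford–Rice: g(β) = Σ zᵢ(Kᵢ−1)/(1+β(Kᵢ−1)) = 0.
g(0) = ΣzᵢKᵢ − 1 = 0.2701 and g(1) = 1 − Σzᵢ/Kᵢ = -0.5092, so a root lies in (0, 1).
Iterate (Newton) starting at β = 0.5:
  β = 0.5000: g = -0.03034, g' = -0.6211 → β = 0.4511
  β = 0.4511: g = -0.00051, g' = -0.6012 → β = 0.4503
Converged at β = 0.4503.
Then V = β·F = 0.4503·463 = 208.5 mol/h and L = F − V = 254.5 mol/h.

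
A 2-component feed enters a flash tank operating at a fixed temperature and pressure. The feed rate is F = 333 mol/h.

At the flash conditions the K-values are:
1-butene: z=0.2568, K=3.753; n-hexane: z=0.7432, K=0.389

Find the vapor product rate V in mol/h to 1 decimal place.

V = 50.1 mol/h

Let ψ = V/F and solve Σ zᵢ(Kᵢ−1)/(1+ψ(Kᵢ−1)) = 0.
Check two-phase: ΣzᵢKᵢ = 1.2529 > 1 and Σzᵢ/Kᵢ = 1.9790 > 1, so g(0) = 0.2529 > 0 and g(1) = -0.9790 < 0.
Binary case is linear: z₁(K₁−1)(1+ψ(K₂−1)) + z₂(K₂−1)(1+ψ(K₁−1)) = 0
⇒ ψ = [z₁(K₁−1)+z₂(K₂−1)] / [−(K₁−1)(K₂−1)] = 0.25288/1.68208 = 0.1503
Then V = ψ·F = 0.1503·333 = 50.1 mol/h and L = F − V = 282.9 mol/h.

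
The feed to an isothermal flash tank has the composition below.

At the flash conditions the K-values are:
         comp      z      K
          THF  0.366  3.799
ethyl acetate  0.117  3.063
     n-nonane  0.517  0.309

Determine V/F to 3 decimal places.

Rachford–Rice: g(V/F) = Σ zᵢ(Kᵢ−1)/(1+V/F(Kᵢ−1)) = 0.
Feasibility: ΣzᵢKᵢ = 1.909, Σzᵢ/Kᵢ = 1.808 — both > 1, two phases present.
Newton–Raphson from V/F = 0.5:
  V/F = 0.500: g = -0.0001, g' = -1.195 → V/F = 0.500
Converged at V/F = 0.500.

V/F = 0.500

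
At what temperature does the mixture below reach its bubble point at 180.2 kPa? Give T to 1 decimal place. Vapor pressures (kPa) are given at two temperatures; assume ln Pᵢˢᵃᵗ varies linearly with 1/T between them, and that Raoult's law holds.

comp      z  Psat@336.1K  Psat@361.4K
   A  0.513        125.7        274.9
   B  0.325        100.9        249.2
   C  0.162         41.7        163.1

T = 351.7 K

Bubble-point temperature: ΣzᵢPᵢˢᵃᵗ(T) = P. Interpolate ln Pᵢˢᵃᵗ = aᵢ + bᵢ/T.
  T = 336.1 K: ΣzᵢPᵢˢᵃᵗ = 104.03 kPa
  T = 361.4 K: ΣzᵢPᵢˢᵃᵗ = 248.44 kPa
  T = 348.8 K: ΣzᵢPᵢˢᵃᵗ = 163.09 kPa
  T = 355.1 K: ΣzᵢPᵢˢᵃᵗ = 201.88 kPa
  T = 352.0 K: ΣzᵢPᵢˢᵃᵗ = 181.89 kPa
  T = 350.4 K: ΣzᵢPᵢˢᵃᵗ = 172.27 kPa
Interpolating between 350.4 K and 352.0 K gives T ≈ 351.7 K.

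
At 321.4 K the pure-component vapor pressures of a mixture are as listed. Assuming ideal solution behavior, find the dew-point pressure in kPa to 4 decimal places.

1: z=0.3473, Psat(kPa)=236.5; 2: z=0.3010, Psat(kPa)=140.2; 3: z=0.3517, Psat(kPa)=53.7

At the dew point ψ → 1, so Σzᵢ/Kᵢ = 1 with Kᵢ = Pᵢˢᵃᵗ/P ⇒ 1/P = Σzᵢ/Pᵢˢᵃᵗ.
1/P = 0.3473/236.5 + 0.3010/140.2 + 0.3517/53.7 = 0.0101648 ⇒ P = 98.3789 kPa

Pdew = 98.3789 kPa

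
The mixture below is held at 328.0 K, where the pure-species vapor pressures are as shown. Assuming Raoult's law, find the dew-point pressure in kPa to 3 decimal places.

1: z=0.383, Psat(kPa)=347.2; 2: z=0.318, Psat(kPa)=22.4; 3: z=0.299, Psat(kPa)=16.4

At the dew point ψ → 1, so Σzᵢ/Kᵢ = 1 with Kᵢ = Pᵢˢᵃᵗ/P ⇒ 1/P = Σzᵢ/Pᵢˢᵃᵗ.
1/P = 0.383/347.2 + 0.318/22.4 + 0.299/16.4 = 0.033531 ⇒ P = 29.823 kPa

Pdew = 29.823 kPa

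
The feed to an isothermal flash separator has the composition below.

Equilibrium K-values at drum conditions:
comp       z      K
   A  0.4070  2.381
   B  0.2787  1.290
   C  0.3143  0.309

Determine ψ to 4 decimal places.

Material balance + equilibrium reduce to Σ zᵢ(Kᵢ−1)/(1+ψ(Kᵢ−1)) = 0.
Feasibility: ΣzᵢKᵢ = 1.4257, Σzᵢ/Kᵢ = 1.4041 — both > 1, two phases present.
Iterate (Newton) starting at ψ = 0.5:
  ψ = 0.5000: g = 0.07125, g' = -0.6398 → ψ = 0.6114
  ψ = 0.6114: g = -0.00262, g' = -0.6950 → ψ = 0.6076
Converged at ψ = 0.6076.

ψ = 0.6076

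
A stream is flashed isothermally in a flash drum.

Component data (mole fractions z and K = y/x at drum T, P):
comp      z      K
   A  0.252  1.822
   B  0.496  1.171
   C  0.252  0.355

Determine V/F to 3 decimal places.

Material balance + equilibrium reduce to Σ zᵢ(Kᵢ−1)/(1+V/F(Kᵢ−1)) = 0.
g(0) = ΣzᵢKᵢ − 1 = 0.129 and g(1) = 1 − Σzᵢ/Kᵢ = -0.272, so a root lies in (0, 1).
Newton iteration, V/F⁰ = 0.5:
  V/F = 0.500: g = -0.0150, g' = -0.326 → V/F = 0.454
  V/F = 0.454: g = -0.0003, g' = -0.312 → V/F = 0.453
Converged at V/F = 0.453.

V/F = 0.453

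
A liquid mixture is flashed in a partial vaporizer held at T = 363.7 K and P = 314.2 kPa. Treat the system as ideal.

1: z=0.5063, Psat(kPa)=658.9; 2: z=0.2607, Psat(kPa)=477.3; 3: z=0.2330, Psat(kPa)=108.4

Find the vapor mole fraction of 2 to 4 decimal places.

y_2 = 0.2699

Raoult's law: Kᵢ = Pᵢˢᵃᵗ/P = Pᵢˢᵃᵗ/314.2.
  K_1 = 658.9/314.2 = 2.097072, K_2 = 477.3/314.2 = 1.519096, K_3 = 108.4/314.2 = 0.345003
Rachford–Rice: g(ψ) = Σ zᵢ(Kᵢ−1)/(1+ψ(Kᵢ−1)) = 0.
Check two-phase: ΣzᵢKᵢ = 1.5382 > 1 and Σzᵢ/Kᵢ = 1.0884 > 1, so g(0) = 0.5382 > 0 and g(1) = -0.0884 < 0.
Newton–Raphson from ψ = 0.55:
  ψ = 0.5500: g = 0.21314, g' = -0.5238 → ψ = 0.9569
  ψ = 0.9569: g = -0.04753, g' = -0.8941 → ψ = 0.9038
  ψ = 0.9038: g = -0.00300, g' = -0.7866 → ψ = 0.9000
  ψ = 0.9000: g = -0.00001, g' = -0.7800 → ψ = 0.8999
Converged at ψ = 0.8999.
Compositions from xᵢ = zᵢ/(1+ψ(Kᵢ−1)), yᵢ = Kᵢxᵢ:
  1: x = 0.2548, y = 0.5343
  2: x = 0.1777, y = 0.2699
  3: x = 0.5675, y = 0.1958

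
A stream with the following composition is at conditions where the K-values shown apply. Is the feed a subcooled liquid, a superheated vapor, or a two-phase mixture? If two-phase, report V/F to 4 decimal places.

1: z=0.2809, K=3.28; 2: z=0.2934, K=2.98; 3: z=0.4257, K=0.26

two-phase, V/F = 0.5754

ΣzᵢKᵢ = 1.9064; Σzᵢ/Kᵢ = 1.8214.
Both exceed 1, so a two-phase solution exists.
Rachford–Rice: g(ψ) = Σ zᵢ(Kᵢ−1)/(1+ψ(Kᵢ−1)) = 0.
Newton iteration, ψ⁰ = 0.5:
  ψ = 0.5000: g = 0.09117, g' = -1.1966 → ψ = 0.5762
  ψ = 0.5762: g = -0.00102, g' = -1.2322 → ψ = 0.5754
Converged at ψ = 0.5754.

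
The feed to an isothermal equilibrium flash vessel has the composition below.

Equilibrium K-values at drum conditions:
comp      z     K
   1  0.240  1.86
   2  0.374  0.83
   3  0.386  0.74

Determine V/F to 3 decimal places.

V/F = 0.226

Material balance + equilibrium reduce to Σ zᵢ(Kᵢ−1)/(1+V/F(Kᵢ−1)) = 0.
g(0) = ΣzᵢKᵢ − 1 = 0.042 and g(1) = 1 − Σzᵢ/Kᵢ = -0.101, so a root lies in (0, 1).
Newton iteration, V/F⁰ = 0.5:
  V/F = 0.500: g = -0.0405, g' = -0.134 → V/F = 0.198
  V/F = 0.198: g = 0.0047, g' = -0.170 → V/F = 0.226
Converged at V/F = 0.226.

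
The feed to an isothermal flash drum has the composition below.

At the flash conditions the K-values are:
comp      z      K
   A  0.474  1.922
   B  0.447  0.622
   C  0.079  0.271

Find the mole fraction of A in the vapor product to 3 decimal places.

Newton iteration, β⁰ = 0.5:
  β = 0.500: g = 0.0002, g' = -0.390 → β = 0.500
Converged at β = 0.500.
Compositions from xᵢ = zᵢ/(1+β(Kᵢ−1)), yᵢ = Kᵢxᵢ:
  A: x = 0.324, y = 0.623
  B: x = 0.551, y = 0.343
  C: x = 0.124, y = 0.034

y_A = 0.623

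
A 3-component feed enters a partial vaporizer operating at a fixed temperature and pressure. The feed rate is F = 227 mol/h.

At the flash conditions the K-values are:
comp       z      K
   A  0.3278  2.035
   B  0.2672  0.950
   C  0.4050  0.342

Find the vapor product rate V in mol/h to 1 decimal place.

Let ψ = V/F and solve Σ zᵢ(Kᵢ−1)/(1+ψ(Kᵢ−1)) = 0.
Check two-phase: ΣzᵢKᵢ = 1.0594 > 1 and Σzᵢ/Kᵢ = 1.6266 > 1, so g(0) = 0.0594 > 0 and g(1) = -0.6266 < 0.
Newton–Raphson from ψ = 0.5:
  ψ = 0.5000: g = -0.18728, g' = -0.5426 → ψ = 0.1549
  ψ = 0.1549: g = -0.01779, g' = -0.4789 → ψ = 0.1177
  ψ = 0.1177: g = 0.00012, g' = -0.4857 → ψ = 0.1180
Converged at ψ = 0.1180.
Then V = ψ·F = 0.1180·227 = 26.8 mol/h and L = F − V = 200.2 mol/h.

V = 26.8 mol/h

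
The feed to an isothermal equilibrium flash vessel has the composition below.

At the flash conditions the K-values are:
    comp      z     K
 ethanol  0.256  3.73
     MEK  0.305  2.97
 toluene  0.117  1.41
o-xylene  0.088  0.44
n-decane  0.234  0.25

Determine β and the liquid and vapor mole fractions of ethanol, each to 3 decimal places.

β = 0.769, x_ethanol = 0.083, y_ethanol = 0.308

Newton iteration, β⁰ = 0.64:
  β = 0.640: g = 0.1439, g' = -1.051 → β = 0.777
  β = 0.777: g = -0.0101, g' = -1.234 → β = 0.769
Converged at β = 0.769.
Compositions from xᵢ = zᵢ/(1+β(Kᵢ−1)), yᵢ = Kᵢxᵢ:
  ethanol: x = 0.083, y = 0.308
  MEK: x = 0.121, y = 0.360
  toluene: x = 0.089, y = 0.125
  o-xylene: x = 0.155, y = 0.068
  n-decane: x = 0.553, y = 0.138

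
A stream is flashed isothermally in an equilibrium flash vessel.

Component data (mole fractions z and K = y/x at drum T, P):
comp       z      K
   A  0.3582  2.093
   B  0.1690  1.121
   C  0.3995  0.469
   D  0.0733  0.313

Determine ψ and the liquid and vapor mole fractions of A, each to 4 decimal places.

Newton–Raphson from ψ = 0.4:
  ψ = 0.4000: g = -0.04686, g' = -0.4568 → ψ = 0.2974
Converged at ψ = 0.2974.
Compositions from xᵢ = zᵢ/(1+ψ(Kᵢ−1)), yᵢ = Kᵢxᵢ:
  A: x = 0.2703, y = 0.5658
  B: x = 0.1631, y = 0.1829
  C: x = 0.4744, y = 0.2225
  D: x = 0.0921, y = 0.0288

ψ = 0.2974, x_A = 0.2703, y_A = 0.5658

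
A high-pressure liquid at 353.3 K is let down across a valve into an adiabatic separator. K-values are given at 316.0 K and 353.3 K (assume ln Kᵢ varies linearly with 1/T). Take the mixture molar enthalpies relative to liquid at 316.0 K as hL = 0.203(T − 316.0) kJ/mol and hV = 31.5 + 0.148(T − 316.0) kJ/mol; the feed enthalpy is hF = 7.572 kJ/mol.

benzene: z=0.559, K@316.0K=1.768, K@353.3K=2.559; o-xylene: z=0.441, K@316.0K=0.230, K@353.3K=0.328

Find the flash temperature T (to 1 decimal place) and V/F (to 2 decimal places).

Adiabatic flash: solve Rachford–Rice at each trial T, then check hF = ψ·hV(T) + (1−ψ)·hL(T).
  T = 316.0 K: K = (1.768, 0.230), RR gives ψ = 0.152, H_out = 4.780 kJ/mol
  T = 353.3 K: K = (2.559, 0.328), RR gives ψ = 0.549, H_out = 23.738 kJ/mol
  T = 334.6 K: K = (2.148, 0.277), RR gives ψ = 0.389, H_out = 15.641 kJ/mol
  T = 325.3 K: K = (1.954, 0.253), RR gives ψ = 0.286, H_out = 10.762 kJ/mol
  T = 320.6 K: K = (1.859, 0.241), RR gives ψ = 0.224, H_out = 7.919 kJ/mol
  T = 318.3 K: K = (1.813, 0.236), RR gives ψ = 0.189, H_out = 6.400 kJ/mol
Linear interpolation between T = 318.3 (H_out = 6.400) and T = 320.6 (H_out = 7.919) on hF = 7.572 gives T ≈ 320.1 K, at which ψ = 0.22.

T = 320.1 K, V/F = 0.22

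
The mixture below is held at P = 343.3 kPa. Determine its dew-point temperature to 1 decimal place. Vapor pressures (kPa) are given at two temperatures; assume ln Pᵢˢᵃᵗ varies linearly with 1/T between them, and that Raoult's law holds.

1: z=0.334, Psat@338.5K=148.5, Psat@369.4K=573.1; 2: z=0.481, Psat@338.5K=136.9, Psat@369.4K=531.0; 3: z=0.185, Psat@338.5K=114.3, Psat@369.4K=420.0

Dew-point temperature: Σzᵢ·P/Pᵢˢᵃᵗ(T) = 1. Interpolate ln Pᵢˢᵃᵗ = aᵢ + bᵢ/T.
  T = 338.5 K: ΣzᵢP/Pᵢˢᵃᵗ = 2.5340
  T = 369.4 K: ΣzᵢP/Pᵢˢᵃᵗ = 0.6623
  T = 353.9 K: ΣzᵢP/Pᵢˢᵃᵗ = 1.2607
  T = 361.6 K: ΣzᵢP/Pᵢˢᵃᵗ = 0.9093
  T = 357.8 K: ΣzᵢP/Pᵢˢᵃᵗ = 1.0665
  T = 359.7 K: ΣzᵢP/Pᵢˢᵃᵗ = 0.9844
Interpolating between 357.8 K and 359.7 K gives T ≈ 359.3 K.

T = 359.3 K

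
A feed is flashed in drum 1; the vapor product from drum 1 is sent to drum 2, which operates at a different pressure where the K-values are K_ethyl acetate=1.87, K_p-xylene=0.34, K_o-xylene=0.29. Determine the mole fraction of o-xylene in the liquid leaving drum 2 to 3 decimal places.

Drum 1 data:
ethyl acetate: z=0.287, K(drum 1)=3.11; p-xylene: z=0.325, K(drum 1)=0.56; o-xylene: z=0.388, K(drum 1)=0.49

x_o-xylene (drum 2) = 0.292

Drum 1:
Material balance + equilibrium reduce to Σ zᵢ(Kᵢ−1)/(1+ψ₁(Kᵢ−1)) = 0.
Check two-phase: ΣzᵢKᵢ = 1.265 > 1 and Σzᵢ/Kᵢ = 1.464 > 1, so g(0) = 0.265 > 0 and g(1) = -0.464 < 0.
Newton–Raphson from ψ₁ = 0.5:
  ψ₁ = 0.500: g = -0.1543, g' = -0.588 → ψ₁ = 0.238
  ψ₁ = 0.238: g = 0.0185, g' = -0.776 → ψ₁ = 0.261
  ψ₁ = 0.261: g = 0.0004, g' = -0.745 → ψ₁ = 0.262
Converged at ψ₁ = 0.262.
Drum-1 compositions:
  ethyl acetate: x = 0.185, y = 0.575
  p-xylene: x = 0.367, y = 0.206
  o-xylene: x = 0.448, y = 0.219
Drum-2 feed = drum-1 vapor: z₂ = (0.5749, 0.2057, 0.2194).
Drum 2:
Rachford–Rice: g(ψ₂) = Σ zᵢ(Kᵢ−1)/(1+ψ₂(Kᵢ−1)) = 0.
Check two-phase: ΣzᵢKᵢ = 1.209 > 1 and Σzᵢ/Kᵢ = 1.669 > 1, so g(0) = 0.209 > 0 and g(1) = -0.669 < 0.
Newton iteration, ψ₂⁰ = 0.5:
  ψ₂ = 0.500: g = -0.0957, g' = -0.677 → ψ₂ = 0.359
  ψ₂ = 0.359: g = -0.0057, g' = -0.606 → ψ₂ = 0.349
Converged at ψ₂ = 0.349.
  ethyl acetate: x = 0.441, y = 0.824
  p-xylene: x = 0.267, y = 0.091
  o-xylene: x = 0.292, y = 0.085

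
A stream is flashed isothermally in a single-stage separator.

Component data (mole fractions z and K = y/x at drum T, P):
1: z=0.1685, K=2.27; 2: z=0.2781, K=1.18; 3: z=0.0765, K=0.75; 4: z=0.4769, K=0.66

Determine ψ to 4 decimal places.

Newton iteration, ψ⁰ = 0.53:
  ψ = 0.5300: g = -0.04623, g' = -0.1930 → ψ = 0.2904
  ψ = 0.2904: g = 0.00337, g' = -0.2266 → ψ = 0.3053
  ψ = 0.3053: g = 0.00002, g' = -0.2235 → ψ = 0.3054
Converged at ψ = 0.3054.

ψ = 0.3054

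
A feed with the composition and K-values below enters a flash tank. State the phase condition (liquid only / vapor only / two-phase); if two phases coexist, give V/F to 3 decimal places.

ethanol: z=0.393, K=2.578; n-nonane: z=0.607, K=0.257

ΣzᵢKᵢ = 1.169; Σzᵢ/Kᵢ = 2.514.
Both exceed 1, so a two-phase solution exists.
Rachford–Rice: g(ψ) = Σ zᵢ(Kᵢ−1)/(1+ψ(Kᵢ−1)) = 0.
Iterate (Newton) starting at ψ = 0.5:
  ψ = 0.500: g = -0.3709, g' = -1.154 → ψ = 0.179
  ψ = 0.179: g = -0.0362, g' = -1.041 → ψ = 0.144
Converged at ψ = 0.144.

two-phase, V/F = 0.144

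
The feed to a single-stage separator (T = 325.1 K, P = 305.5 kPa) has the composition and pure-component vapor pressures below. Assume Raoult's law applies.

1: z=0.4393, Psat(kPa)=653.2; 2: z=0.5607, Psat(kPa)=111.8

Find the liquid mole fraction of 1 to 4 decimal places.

Raoult's law: Kᵢ = Pᵢˢᵃᵗ/P = Pᵢˢᵃᵗ/305.5.
  K_1 = 653.2/305.5 = 2.138134, K_2 = 111.8/305.5 = 0.365957
Rachford–Rice: g(V/F) = Σ zᵢ(Kᵢ−1)/(1+V/F(Kᵢ−1)) = 0.
Feasibility: ΣzᵢKᵢ = 1.1445, Σzᵢ/Kᵢ = 1.7376 — both > 1, two phases present.
Binary case is linear: z₁(K₁−1)(1+V/F(K₂−1)) + z₂(K₂−1)(1+V/F(K₁−1)) = 0
⇒ V/F = [z₁(K₁−1)+z₂(K₂−1)] / [−(K₁−1)(K₂−1)] = 0.14447/0.72163 = 0.2002
Compositions from xᵢ = zᵢ/(1+V/F(Kᵢ−1)), yᵢ = Kᵢxᵢ:
  1: x = 0.3578, y = 0.7650
  2: x = 0.6422, y = 0.2350

x_1 = 0.3578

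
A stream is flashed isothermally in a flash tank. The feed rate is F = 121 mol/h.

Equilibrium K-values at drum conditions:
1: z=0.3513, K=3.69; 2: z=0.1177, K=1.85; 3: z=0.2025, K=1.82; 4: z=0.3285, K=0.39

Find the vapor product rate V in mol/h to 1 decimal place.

Rachford–Rice: g(β) = Σ zᵢ(Kᵢ−1)/(1+β(Kᵢ−1)) = 0.
Feasibility: ΣzᵢKᵢ = 2.0107, Σzᵢ/Kᵢ = 1.1124 — both > 1, two phases present.
Iterate (Newton) starting at β = 0.56:
  β = 0.5600: g = 0.25426, g' = -0.7896 → β = 0.8820
Converged at β = 0.8820.
Then V = β·F = 0.8820·121 = 106.7 mol/h and L = F − V = 14.3 mol/h.

V = 106.7 mol/h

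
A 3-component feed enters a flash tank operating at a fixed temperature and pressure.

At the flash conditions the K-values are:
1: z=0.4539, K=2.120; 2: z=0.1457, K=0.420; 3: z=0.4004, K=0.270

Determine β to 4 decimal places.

Material balance + equilibrium reduce to Σ zᵢ(Kᵢ−1)/(1+β(Kᵢ−1)) = 0.
g(0) = ΣzᵢKᵢ − 1 = 0.1316 and g(1) = 1 − Σzᵢ/Kᵢ = -1.0440, so a root lies in (0, 1).
Iterate (Newton) starting at β = 0.5:
  β = 0.5000: g = -0.25345, g' = -0.8604 → β = 0.2054
  β = 0.2054: g = -0.02651, g' = -0.7348 → β = 0.1693
  β = 0.1693: g = 0.00009, g' = -0.7404 → β = 0.1695
Converged at β = 0.1695.

β = 0.1695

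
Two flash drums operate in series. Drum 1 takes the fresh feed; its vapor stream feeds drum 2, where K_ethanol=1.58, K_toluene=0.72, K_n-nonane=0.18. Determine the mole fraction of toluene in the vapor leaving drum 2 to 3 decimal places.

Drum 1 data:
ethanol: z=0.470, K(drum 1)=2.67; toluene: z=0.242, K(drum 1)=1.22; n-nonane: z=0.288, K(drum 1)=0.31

y_toluene (drum 2) = 0.201

Drum 1:
Material balance + equilibrium reduce to Σ zᵢ(Kᵢ−1)/(1+ψ₁(Kᵢ−1)) = 0.
Check two-phase: ΣzᵢKᵢ = 1.639 > 1 and Σzᵢ/Kᵢ = 1.303 > 1, so g(0) = 0.639 > 0 and g(1) = -0.303 < 0.
Newton–Raphson from ψ₁ = 0.33:
  ψ₁ = 0.330: g = 0.2984, g' = -0.785 → ψ₁ = 0.710
  ψ₁ = 0.710: g = 0.0155, g' = -0.810 → ψ₁ = 0.729
Converged at ψ₁ = 0.729.
Drum-1 compositions:
  ethanol: x = 0.212, y = 0.566
  toluene: x = 0.209, y = 0.254
  n-nonane: x = 0.579, y = 0.180
Drum-2 feed = drum-1 vapor: z₂ = (0.5659, 0.2544, 0.1796).
Drum 2:
Material balance + equilibrium reduce to Σ zᵢ(Kᵢ−1)/(1+ψ₂(Kᵢ−1)) = 0.
Feasibility: ΣzᵢKᵢ = 1.110, Σzᵢ/Kᵢ = 1.710 — both > 1, two phases present.
Newton–Raphson from ψ₂ = 0.5:
  ψ₂ = 0.500: g = -0.0781, g' = -0.488 → ψ₂ = 0.340
  ψ₂ = 0.340: g = -0.0089, g' = -0.389 → ψ₂ = 0.317
Converged at ψ₂ = 0.317.
  ethanol: x = 0.478, y = 0.755
  toluene: x = 0.279, y = 0.201
  n-nonane: x = 0.243, y = 0.044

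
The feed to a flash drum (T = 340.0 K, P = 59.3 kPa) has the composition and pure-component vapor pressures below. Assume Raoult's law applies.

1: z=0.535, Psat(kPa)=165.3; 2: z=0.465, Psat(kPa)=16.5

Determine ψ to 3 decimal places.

Raoult's law: Kᵢ = Pᵢˢᵃᵗ/P = Pᵢˢᵃᵗ/59.3.
  K_1 = 165.3/59.3 = 2.78752, K_2 = 16.5/59.3 = 0.27825
Material balance + equilibrium reduce to Σ zᵢ(Kᵢ−1)/(1+ψ(Kᵢ−1)) = 0.
Check two-phase: ΣzᵢKᵢ = 1.621 > 1 and Σzᵢ/Kᵢ = 1.863 > 1, so g(0) = 0.621 > 0 and g(1) = -0.863 < 0.
Newton–Raphson from ψ = 0.5:
  ψ = 0.500: g = -0.0201, g' = -1.070 → ψ = 0.481
Converged at ψ = 0.481.

ψ = 0.481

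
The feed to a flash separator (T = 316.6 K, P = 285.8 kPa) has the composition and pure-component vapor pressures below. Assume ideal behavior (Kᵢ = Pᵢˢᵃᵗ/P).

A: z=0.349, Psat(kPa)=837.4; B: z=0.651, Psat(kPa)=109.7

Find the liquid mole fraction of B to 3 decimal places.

x_B = 0.758

Raoult's law: Kᵢ = Pᵢˢᵃᵗ/P = Pᵢˢᵃᵗ/285.8.
  K_A = 837.4/285.8 = 2.93002, K_B = 109.7/285.8 = 0.38383
Let ψ = V/F and solve Σ zᵢ(Kᵢ−1)/(1+ψ(Kᵢ−1)) = 0.
Check two-phase: ΣzᵢKᵢ = 1.272 > 1 and Σzᵢ/Kᵢ = 1.815 > 1, so g(0) = 0.272 > 0 and g(1) = -0.815 < 0.
Binary case is linear: z₁(K₁−1)(1+ψ(K₂−1)) + z₂(K₂−1)(1+ψ(K₁−1)) = 0
⇒ ψ = [z₁(K₁−1)+z₂(K₂−1)] / [−(K₁−1)(K₂−1)] = 0.2725/1.1892 = 0.229
Compositions from xᵢ = zᵢ/(1+ψ(Kᵢ−1)), yᵢ = Kᵢxᵢ:
  A: x = 0.242, y = 0.709
  B: x = 0.758, y = 0.291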